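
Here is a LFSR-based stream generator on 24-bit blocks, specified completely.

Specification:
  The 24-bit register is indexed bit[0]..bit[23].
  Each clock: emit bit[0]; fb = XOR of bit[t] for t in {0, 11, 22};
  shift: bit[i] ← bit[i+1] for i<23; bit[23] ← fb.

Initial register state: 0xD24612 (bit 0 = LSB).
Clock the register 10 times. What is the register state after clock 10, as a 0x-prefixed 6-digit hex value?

reg_0 = 0xD24612
clock 1: out=0, reg = 0xE92309
clock 2: out=1, reg = 0x749184
clock 3: out=0, reg = 0xBA48C2
clock 4: out=0, reg = 0xDD2461
clock 5: out=1, reg = 0x6E9230
clock 6: out=0, reg = 0xB74918
clock 7: out=0, reg = 0xDBA48C
clock 8: out=0, reg = 0xEDD246
clock 9: out=0, reg = 0xF6E923
clock 10: out=1, reg = 0xFB7491

0xFB7491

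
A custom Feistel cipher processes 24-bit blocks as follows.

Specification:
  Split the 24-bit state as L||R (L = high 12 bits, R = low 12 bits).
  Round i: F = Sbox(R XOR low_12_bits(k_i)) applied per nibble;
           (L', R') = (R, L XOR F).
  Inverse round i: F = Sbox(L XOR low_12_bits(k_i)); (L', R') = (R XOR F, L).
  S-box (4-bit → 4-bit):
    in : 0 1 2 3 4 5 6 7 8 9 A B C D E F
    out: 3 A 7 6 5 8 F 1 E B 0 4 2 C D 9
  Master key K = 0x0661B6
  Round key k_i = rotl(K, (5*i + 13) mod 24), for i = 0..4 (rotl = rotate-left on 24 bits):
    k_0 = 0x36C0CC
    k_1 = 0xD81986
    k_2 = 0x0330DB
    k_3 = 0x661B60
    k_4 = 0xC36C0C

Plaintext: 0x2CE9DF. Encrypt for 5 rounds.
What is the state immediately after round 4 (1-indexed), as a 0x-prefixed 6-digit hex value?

s_0 = plaintext = 0x2CE9DF
s_1 = Round(s_0, k_0) = 0x9DF968
s_2 = Round(s_1, k_1) = 0x968A02
s_3 = Round(s_2, k_2) = 0xA029A3
s_4 = Round(s_3, k_3) = 0x9A3D24
s_5 = Round(s_4, k_4) = 0xD243DD

0x9A3D24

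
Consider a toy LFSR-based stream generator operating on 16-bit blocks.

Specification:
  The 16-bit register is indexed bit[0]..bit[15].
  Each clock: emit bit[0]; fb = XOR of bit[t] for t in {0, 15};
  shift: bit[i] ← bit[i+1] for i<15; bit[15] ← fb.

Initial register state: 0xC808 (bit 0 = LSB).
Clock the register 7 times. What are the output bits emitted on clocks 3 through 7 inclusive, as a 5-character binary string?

reg_0 = 0xC808
clock 1: out=0, reg = 0xE404
clock 2: out=0, reg = 0xF202
clock 3: out=0, reg = 0xF901
clock 4: out=1, reg = 0x7C80
clock 5: out=0, reg = 0x3E40
clock 6: out=0, reg = 0x1F20
clock 7: out=0, reg = 0x0F90

01000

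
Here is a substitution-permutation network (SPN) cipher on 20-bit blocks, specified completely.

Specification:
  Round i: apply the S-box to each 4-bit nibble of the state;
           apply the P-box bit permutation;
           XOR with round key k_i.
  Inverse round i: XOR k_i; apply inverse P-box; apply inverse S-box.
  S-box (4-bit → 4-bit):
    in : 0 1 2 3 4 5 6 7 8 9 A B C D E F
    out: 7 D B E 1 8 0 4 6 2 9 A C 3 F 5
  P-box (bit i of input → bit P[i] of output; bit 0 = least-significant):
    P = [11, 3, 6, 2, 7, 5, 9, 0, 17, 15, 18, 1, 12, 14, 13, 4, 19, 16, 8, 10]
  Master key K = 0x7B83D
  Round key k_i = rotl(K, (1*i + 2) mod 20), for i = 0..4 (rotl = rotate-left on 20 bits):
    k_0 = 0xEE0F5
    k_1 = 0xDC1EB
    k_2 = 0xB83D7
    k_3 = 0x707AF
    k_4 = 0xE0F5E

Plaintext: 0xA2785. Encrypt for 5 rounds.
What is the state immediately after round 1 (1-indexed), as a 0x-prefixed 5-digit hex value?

0x2B6C1

s_0 = plaintext = 0xA2785
s_1 = Round(s_0, k_0) = 0x2B6C1
s_2 = Round(s_1, k_1) = 0x48FBE
s_3 = Round(s_2, k_2) = 0x5EBBA
s_4 = Round(s_3, k_3) = 0x7FB98
s_5 = Round(s_4, k_4) = 0xEBE34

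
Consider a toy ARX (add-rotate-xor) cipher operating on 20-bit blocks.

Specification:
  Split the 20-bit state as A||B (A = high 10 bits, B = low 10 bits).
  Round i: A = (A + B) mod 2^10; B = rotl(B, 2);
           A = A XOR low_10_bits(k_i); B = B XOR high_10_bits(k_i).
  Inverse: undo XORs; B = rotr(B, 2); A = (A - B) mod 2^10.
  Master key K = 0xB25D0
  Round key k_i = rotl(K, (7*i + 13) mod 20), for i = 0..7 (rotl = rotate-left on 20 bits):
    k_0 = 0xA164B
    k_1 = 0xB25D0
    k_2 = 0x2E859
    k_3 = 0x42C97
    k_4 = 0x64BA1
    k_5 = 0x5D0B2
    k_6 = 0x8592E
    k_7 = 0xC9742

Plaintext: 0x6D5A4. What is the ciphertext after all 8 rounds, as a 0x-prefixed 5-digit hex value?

s_0 = plaintext = 0x6D5A4
s_1 = Round(s_0, k_0) = 0x44814
s_2 = Round(s_1, k_1) = 0x3DA99
s_3 = Round(s_2, k_2) = 0xF5ADC
s_4 = Round(s_3, k_3) = 0x89679
s_5 = Round(s_4, k_4) = 0xCFC74
s_6 = Round(s_5, k_5) = 0xC04A4
s_7 = Round(s_6, k_6) = 0xA2C86
s_8 = Round(s_7, k_7) = 0x14D3D

0x14D3D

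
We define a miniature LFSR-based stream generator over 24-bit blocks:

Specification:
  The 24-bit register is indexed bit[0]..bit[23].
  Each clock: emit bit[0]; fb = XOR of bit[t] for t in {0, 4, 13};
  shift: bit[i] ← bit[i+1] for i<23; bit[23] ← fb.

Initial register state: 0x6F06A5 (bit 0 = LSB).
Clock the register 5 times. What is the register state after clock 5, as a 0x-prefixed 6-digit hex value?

reg_0 = 0x6F06A5
clock 1: out=1, reg = 0xB78352
clock 2: out=0, reg = 0xDBC1A9
clock 3: out=1, reg = 0xEDE0D4
clock 4: out=0, reg = 0x76F06A
clock 5: out=0, reg = 0xBB7835

0xBB7835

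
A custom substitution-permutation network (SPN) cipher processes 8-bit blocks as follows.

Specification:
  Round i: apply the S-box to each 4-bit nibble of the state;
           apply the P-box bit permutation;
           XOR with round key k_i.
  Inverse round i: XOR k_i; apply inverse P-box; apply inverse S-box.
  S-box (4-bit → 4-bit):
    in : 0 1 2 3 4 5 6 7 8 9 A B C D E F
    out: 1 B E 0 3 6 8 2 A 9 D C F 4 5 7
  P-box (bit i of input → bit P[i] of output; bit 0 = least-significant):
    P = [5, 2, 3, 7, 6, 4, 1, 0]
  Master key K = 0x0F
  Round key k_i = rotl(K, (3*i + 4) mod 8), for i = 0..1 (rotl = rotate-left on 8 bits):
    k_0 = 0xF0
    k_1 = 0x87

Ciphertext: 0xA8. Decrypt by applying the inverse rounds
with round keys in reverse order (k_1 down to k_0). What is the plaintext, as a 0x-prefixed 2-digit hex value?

0xA5

s_0 = ciphertext = 0xA8
s_1 = InvRound(s_0, k_1) = 0xBF
s_2 = InvRound(s_1, k_0) = 0xA5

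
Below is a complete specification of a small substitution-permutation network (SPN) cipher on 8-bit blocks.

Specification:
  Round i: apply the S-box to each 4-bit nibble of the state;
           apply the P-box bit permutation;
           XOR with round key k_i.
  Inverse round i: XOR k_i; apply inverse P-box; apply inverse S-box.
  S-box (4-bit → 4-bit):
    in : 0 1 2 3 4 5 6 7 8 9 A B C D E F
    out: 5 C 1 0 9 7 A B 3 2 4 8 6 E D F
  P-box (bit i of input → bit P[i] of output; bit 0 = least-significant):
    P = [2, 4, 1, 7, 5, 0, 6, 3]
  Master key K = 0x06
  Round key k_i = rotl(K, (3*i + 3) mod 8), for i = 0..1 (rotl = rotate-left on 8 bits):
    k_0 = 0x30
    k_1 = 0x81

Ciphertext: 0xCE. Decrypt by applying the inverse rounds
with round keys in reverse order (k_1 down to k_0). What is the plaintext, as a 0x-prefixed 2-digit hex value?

0x0B

s_0 = ciphertext = 0xCE
s_1 = InvRound(s_0, k_1) = 0xD0
s_2 = InvRound(s_1, k_0) = 0x0B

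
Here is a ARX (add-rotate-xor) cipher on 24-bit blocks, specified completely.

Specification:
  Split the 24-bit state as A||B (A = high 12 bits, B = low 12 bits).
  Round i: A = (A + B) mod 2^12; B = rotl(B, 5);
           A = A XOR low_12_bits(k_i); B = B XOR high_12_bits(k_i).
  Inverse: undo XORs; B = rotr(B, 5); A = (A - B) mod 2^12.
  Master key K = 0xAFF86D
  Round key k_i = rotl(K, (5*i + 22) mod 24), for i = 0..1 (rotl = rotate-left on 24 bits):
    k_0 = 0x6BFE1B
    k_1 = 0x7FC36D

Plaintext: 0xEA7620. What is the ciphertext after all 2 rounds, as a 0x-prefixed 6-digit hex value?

0xEE2199

s_0 = plaintext = 0xEA7620
s_1 = Round(s_0, k_0) = 0xADC2B3
s_2 = Round(s_1, k_1) = 0xEE2199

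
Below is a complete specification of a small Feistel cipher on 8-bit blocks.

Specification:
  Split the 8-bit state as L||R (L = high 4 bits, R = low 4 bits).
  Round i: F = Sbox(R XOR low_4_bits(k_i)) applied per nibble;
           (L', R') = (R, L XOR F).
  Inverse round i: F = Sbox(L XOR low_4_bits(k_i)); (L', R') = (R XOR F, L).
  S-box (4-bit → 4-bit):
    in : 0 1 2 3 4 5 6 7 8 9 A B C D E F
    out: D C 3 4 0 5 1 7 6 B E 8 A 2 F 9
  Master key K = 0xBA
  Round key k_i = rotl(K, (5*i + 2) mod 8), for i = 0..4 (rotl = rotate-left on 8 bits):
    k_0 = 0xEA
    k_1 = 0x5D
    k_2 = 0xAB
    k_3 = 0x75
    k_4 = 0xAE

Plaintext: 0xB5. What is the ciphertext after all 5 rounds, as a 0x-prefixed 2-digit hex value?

0x1C

s_0 = plaintext = 0xB5
s_1 = Round(s_0, k_0) = 0x52
s_2 = Round(s_1, k_1) = 0x2C
s_3 = Round(s_2, k_2) = 0xC5
s_4 = Round(s_3, k_3) = 0x51
s_5 = Round(s_4, k_4) = 0x1C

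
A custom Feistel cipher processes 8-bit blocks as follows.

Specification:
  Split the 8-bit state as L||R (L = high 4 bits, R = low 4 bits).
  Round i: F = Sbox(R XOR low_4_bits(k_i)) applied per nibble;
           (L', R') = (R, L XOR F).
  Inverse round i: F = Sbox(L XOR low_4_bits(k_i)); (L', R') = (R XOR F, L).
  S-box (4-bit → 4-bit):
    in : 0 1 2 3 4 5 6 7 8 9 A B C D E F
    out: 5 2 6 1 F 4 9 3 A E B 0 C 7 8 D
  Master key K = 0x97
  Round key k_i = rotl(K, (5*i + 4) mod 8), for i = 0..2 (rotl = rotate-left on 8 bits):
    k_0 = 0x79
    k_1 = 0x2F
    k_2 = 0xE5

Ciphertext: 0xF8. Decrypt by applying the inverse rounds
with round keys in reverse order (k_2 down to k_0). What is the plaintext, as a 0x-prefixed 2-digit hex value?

0x83

s_0 = ciphertext = 0xF8
s_1 = InvRound(s_0, k_2) = 0x3F
s_2 = InvRound(s_1, k_1) = 0x33
s_3 = InvRound(s_2, k_0) = 0x83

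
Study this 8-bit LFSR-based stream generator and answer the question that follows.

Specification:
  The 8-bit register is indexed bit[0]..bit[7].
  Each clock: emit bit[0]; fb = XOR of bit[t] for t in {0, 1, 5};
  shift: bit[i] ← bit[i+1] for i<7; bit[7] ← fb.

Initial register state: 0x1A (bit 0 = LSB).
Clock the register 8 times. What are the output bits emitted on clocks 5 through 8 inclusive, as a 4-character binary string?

1000

reg_0 = 0x1A
clock 1: out=0, reg = 0x8D
clock 2: out=1, reg = 0xC6
clock 3: out=0, reg = 0xE3
clock 4: out=1, reg = 0xF1
clock 5: out=1, reg = 0x78
clock 6: out=0, reg = 0xBC
clock 7: out=0, reg = 0xDE
clock 8: out=0, reg = 0xEF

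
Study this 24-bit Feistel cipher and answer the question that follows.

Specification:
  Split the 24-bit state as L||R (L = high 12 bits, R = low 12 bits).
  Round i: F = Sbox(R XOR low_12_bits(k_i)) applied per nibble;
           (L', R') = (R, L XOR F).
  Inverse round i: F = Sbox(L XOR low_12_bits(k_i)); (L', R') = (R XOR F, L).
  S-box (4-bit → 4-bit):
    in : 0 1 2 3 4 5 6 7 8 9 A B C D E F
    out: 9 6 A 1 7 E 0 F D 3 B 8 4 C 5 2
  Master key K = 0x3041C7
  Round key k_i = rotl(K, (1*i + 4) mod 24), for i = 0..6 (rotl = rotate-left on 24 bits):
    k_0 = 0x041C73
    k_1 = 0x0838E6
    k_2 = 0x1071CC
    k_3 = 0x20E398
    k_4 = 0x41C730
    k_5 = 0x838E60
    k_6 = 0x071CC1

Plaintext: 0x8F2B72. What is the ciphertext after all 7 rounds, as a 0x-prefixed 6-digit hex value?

0x75BED1

s_0 = plaintext = 0x8F2B72
s_1 = Round(s_0, k_0) = 0xB72764
s_2 = Round(s_1, k_1) = 0x7649A8
s_3 = Round(s_2, k_2) = 0x9A8A63
s_4 = Round(s_3, k_3) = 0xA63A80
s_5 = Round(s_4, k_4) = 0xA806EA
s_6 = Round(s_5, k_5) = 0x6EA75B
s_7 = Round(s_6, k_6) = 0x75BED1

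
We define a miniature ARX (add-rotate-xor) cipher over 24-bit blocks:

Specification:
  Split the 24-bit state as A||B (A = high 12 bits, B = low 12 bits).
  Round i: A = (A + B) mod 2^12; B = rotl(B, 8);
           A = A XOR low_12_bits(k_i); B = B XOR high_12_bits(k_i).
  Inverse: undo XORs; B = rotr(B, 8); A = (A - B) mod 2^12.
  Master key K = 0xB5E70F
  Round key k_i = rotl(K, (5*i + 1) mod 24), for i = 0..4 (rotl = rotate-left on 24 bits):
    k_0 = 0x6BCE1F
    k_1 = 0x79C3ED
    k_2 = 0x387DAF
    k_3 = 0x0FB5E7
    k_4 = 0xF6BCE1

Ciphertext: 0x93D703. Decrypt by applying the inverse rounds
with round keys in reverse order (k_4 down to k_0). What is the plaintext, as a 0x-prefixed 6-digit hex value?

s_0 = ciphertext = 0x93D703
s_1 = InvRound(s_0, k_4) = 0xF54688
s_2 = InvRound(s_1, k_3) = 0x37D736
s_3 = InvRound(s_2, k_2) = 0x3BEB14
s_4 = InvRound(s_3, k_1) = 0x7C788C
s_5 = InvRound(s_4, k_0) = 0x6CA30E

0x6CA30E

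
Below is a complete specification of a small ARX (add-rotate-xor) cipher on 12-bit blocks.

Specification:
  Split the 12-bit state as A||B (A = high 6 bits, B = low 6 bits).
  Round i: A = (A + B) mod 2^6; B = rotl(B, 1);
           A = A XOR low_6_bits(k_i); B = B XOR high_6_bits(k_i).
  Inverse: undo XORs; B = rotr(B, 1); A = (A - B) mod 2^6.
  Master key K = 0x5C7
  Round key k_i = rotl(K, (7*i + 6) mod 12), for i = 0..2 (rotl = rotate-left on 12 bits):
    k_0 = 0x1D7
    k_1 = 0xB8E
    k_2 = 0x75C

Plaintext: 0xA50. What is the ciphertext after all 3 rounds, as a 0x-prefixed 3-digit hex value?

0x81E

s_0 = plaintext = 0xA50
s_1 = Round(s_0, k_0) = 0xBA7
s_2 = Round(s_1, k_1) = 0x6E1
s_3 = Round(s_2, k_2) = 0x81E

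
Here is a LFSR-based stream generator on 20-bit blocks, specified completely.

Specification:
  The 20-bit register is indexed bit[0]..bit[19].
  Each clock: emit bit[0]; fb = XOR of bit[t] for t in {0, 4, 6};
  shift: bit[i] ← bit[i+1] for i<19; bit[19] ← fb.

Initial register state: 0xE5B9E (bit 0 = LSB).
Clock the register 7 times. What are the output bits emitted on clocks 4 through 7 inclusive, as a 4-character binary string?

reg_0 = 0xE5B9E
clock 1: out=0, reg = 0xF2DCF
clock 2: out=1, reg = 0x796E7
clock 3: out=1, reg = 0x3CB73
clock 4: out=1, reg = 0x9E5B9
clock 5: out=1, reg = 0x4F2DC
clock 6: out=0, reg = 0x2796E
clock 7: out=0, reg = 0x93CB7

1100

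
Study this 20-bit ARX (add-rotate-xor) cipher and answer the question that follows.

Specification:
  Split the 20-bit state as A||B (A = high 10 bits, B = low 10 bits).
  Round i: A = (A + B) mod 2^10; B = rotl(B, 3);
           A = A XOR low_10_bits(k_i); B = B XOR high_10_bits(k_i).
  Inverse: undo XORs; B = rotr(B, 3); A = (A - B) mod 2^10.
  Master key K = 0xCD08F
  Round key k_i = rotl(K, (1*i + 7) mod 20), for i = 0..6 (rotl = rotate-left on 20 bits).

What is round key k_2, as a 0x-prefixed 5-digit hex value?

K = 0xCD08F
k_0 = rotl(K, (1*0+7) mod 20) = rotl(K, 7) = 0x847E6
k_1 = rotl(K, (1*1+7) mod 20) = rotl(K, 8) = 0x08FCD
k_2 = rotl(K, (1*2+7) mod 20) = rotl(K, 9) = 0x11F9A

0x11F9A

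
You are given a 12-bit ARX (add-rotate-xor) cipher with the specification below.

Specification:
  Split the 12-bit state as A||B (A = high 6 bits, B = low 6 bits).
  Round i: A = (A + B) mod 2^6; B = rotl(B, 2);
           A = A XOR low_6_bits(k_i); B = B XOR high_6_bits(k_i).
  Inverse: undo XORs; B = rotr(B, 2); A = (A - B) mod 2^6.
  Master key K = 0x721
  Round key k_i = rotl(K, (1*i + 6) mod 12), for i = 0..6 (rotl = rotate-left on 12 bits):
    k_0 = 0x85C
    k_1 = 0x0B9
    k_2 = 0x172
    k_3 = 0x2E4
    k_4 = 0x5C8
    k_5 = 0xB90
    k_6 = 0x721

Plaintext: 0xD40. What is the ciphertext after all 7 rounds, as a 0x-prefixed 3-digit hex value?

0x1CD

s_0 = plaintext = 0xD40
s_1 = Round(s_0, k_0) = 0xA61
s_2 = Round(s_1, k_1) = 0xCC4
s_3 = Round(s_2, k_2) = 0x155
s_4 = Round(s_3, k_3) = 0xF9E
s_5 = Round(s_4, k_4) = 0x52E
s_6 = Round(s_5, k_5) = 0x494
s_7 = Round(s_6, k_6) = 0x1CD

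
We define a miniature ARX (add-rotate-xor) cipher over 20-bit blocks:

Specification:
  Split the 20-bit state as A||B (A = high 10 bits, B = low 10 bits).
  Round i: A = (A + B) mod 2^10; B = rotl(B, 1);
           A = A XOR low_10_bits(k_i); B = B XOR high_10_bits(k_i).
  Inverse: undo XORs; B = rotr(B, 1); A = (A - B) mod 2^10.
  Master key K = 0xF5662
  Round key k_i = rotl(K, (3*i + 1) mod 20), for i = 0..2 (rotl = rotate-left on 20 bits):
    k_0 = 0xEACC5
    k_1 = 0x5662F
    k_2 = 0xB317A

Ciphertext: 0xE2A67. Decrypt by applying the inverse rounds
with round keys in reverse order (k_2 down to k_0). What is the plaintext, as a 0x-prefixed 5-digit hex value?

s_0 = ciphertext = 0xE2A67
s_1 = InvRound(s_0, k_2) = 0x26E55
s_2 = InvRound(s_1, k_1) = 0x4B986
s_3 = InvRound(s_2, k_0) = 0xB5716

0xB5716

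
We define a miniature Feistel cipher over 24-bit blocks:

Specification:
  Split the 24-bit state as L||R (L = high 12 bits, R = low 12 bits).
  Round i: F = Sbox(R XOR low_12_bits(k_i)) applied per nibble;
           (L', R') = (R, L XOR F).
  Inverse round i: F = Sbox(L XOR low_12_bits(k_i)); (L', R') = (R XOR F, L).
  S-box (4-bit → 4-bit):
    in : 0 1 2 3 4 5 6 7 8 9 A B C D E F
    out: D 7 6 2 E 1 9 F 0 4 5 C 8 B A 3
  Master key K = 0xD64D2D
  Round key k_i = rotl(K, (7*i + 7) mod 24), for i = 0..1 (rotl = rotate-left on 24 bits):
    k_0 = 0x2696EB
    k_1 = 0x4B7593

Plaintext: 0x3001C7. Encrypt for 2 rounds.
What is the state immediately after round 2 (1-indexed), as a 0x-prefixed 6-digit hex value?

0xC685FB

s_0 = plaintext = 0x3001C7
s_1 = Round(s_0, k_0) = 0x1C7C68
s_2 = Round(s_1, k_1) = 0xC685FB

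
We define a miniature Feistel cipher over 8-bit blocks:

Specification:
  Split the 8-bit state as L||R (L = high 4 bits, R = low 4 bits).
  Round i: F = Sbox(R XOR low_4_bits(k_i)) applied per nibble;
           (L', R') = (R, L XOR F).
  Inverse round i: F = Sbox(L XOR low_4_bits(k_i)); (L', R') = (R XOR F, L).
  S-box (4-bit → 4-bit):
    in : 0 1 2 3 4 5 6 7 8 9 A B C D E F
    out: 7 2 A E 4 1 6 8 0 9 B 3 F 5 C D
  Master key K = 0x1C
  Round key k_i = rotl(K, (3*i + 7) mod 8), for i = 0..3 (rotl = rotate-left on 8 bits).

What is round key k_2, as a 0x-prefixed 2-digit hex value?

K = 0x1C
k_0 = rotl(K, (3*0+7) mod 8) = rotl(K, 7) = 0x0E
k_1 = rotl(K, (3*1+7) mod 8) = rotl(K, 2) = 0x70
k_2 = rotl(K, (3*2+7) mod 8) = rotl(K, 5) = 0x83

0x83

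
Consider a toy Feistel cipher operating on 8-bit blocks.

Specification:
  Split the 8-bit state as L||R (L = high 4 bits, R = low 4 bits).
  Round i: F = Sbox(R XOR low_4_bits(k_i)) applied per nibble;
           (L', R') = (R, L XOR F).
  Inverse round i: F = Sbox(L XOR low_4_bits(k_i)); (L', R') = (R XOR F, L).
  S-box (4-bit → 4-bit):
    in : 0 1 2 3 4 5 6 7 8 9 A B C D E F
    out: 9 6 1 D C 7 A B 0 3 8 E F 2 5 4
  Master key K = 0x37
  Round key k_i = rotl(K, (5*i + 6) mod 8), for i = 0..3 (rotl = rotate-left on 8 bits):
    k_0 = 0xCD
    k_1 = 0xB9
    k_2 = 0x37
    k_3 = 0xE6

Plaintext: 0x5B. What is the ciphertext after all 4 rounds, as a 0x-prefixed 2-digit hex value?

s_0 = plaintext = 0x5B
s_1 = Round(s_0, k_0) = 0xBF
s_2 = Round(s_1, k_1) = 0xF1
s_3 = Round(s_2, k_2) = 0x15
s_4 = Round(s_3, k_3) = 0x5C

0x5C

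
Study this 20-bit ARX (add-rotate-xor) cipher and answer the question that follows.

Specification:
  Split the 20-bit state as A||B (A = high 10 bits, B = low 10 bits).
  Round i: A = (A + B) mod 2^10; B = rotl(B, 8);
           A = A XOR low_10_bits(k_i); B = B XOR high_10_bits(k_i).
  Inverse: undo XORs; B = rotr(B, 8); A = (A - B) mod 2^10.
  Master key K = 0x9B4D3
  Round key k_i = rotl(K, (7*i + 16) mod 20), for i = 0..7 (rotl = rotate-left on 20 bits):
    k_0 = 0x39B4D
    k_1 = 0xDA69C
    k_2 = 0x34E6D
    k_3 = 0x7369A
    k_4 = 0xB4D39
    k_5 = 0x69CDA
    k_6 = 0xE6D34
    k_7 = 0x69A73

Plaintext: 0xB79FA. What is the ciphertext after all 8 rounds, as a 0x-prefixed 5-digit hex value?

s_0 = plaintext = 0xB79FA
s_1 = Round(s_0, k_0) = 0xE5698
s_2 = Round(s_1, k_1) = 0x2C7CF
s_3 = Round(s_2, k_2) = 0xBB720
s_4 = Round(s_3, k_3) = 0x25D05
s_5 = Round(s_4, k_4) = 0x29792
s_6 = Round(s_5, k_5) = 0x3B743
s_7 = Round(s_6, k_6) = 0x4104B
s_8 = Round(s_7, k_7) = 0xCF2B4

0xCF2B4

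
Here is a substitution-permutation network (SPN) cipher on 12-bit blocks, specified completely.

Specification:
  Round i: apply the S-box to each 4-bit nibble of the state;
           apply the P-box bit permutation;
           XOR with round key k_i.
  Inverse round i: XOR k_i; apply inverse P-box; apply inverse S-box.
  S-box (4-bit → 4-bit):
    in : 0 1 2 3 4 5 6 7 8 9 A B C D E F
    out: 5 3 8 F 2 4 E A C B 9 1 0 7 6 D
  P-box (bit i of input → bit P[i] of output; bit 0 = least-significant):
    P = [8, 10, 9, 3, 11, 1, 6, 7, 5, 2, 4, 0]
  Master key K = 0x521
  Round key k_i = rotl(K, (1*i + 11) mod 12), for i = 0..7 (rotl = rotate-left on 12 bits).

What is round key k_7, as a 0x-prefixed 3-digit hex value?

0x854

K = 0x521
k_0 = rotl(K, (1*0+11) mod 12) = rotl(K, 11) = 0xA90
k_1 = rotl(K, (1*1+11) mod 12) = rotl(K, 0) = 0x521
k_2 = rotl(K, (1*2+11) mod 12) = rotl(K, 1) = 0xA42
k_3 = rotl(K, (1*3+11) mod 12) = rotl(K, 2) = 0x485
k_4 = rotl(K, (1*4+11) mod 12) = rotl(K, 3) = 0x90A
k_5 = rotl(K, (1*5+11) mod 12) = rotl(K, 4) = 0x215
k_6 = rotl(K, (1*6+11) mod 12) = rotl(K, 5) = 0x42A
k_7 = rotl(K, (1*7+11) mod 12) = rotl(K, 6) = 0x854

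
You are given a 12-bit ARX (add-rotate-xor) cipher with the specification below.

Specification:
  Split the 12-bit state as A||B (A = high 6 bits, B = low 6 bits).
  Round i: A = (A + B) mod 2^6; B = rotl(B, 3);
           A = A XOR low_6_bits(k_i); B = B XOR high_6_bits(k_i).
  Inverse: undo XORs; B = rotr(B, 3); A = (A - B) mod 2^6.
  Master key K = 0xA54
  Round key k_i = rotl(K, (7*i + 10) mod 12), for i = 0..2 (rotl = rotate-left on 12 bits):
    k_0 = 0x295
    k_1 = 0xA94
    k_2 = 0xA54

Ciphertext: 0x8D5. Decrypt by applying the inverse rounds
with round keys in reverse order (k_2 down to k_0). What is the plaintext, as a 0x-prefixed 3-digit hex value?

0xC9C

s_0 = ciphertext = 0x8D5
s_1 = InvRound(s_0, k_2) = 0x427
s_2 = InvRound(s_1, k_1) = 0x6E9
s_3 = InvRound(s_2, k_0) = 0xC9C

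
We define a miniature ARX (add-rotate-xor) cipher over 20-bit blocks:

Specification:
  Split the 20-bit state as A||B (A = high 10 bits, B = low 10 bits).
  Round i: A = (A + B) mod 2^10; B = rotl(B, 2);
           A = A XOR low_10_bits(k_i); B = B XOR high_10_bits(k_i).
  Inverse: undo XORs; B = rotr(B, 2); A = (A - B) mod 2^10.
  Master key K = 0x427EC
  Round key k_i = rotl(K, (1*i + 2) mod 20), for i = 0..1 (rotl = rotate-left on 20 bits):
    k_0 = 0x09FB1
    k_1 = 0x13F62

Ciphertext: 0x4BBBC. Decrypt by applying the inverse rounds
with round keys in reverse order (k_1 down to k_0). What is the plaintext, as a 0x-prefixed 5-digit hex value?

s_0 = ciphertext = 0x4BBBC
s_1 = InvRound(s_0, k_1) = 0x943FC
s_2 = InvRound(s_1, k_0) = 0x7AFF6

0x7AFF6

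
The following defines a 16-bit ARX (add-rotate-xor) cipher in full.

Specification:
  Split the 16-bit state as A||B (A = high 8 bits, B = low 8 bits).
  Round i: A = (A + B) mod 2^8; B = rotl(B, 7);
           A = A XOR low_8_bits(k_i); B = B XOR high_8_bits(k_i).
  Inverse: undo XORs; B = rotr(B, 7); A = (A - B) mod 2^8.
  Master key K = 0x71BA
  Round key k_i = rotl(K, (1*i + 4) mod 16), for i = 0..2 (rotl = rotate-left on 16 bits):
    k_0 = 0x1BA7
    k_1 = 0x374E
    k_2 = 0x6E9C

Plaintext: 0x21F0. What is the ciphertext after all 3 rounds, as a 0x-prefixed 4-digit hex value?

0x412D

s_0 = plaintext = 0x21F0
s_1 = Round(s_0, k_0) = 0xB663
s_2 = Round(s_1, k_1) = 0x5786
s_3 = Round(s_2, k_2) = 0x412D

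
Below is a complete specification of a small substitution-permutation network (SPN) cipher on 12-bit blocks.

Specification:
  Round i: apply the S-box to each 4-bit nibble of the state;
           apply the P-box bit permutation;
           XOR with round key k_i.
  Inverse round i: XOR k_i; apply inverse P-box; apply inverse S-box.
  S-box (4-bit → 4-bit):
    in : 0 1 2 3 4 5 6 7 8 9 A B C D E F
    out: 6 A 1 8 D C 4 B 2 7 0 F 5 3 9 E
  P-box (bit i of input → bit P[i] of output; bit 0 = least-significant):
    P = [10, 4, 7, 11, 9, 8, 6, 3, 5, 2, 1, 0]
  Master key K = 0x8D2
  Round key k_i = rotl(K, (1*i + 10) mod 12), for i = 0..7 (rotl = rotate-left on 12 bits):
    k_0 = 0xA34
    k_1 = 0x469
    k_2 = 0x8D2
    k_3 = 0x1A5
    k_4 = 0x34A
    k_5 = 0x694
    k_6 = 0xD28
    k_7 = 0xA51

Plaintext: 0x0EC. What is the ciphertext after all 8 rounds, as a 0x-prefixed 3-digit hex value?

0x001

s_0 = plaintext = 0x0EC
s_1 = Round(s_0, k_0) = 0xCBA
s_2 = Round(s_1, k_1) = 0x703
s_3 = Round(s_2, k_2) = 0x1B7
s_4 = Round(s_3, k_3) = 0xEF8
s_5 = Round(s_4, k_4) = 0x233
s_6 = Round(s_5, k_5) = 0xEBC
s_7 = Round(s_6, k_6) = 0xAC1
s_8 = Round(s_7, k_7) = 0x001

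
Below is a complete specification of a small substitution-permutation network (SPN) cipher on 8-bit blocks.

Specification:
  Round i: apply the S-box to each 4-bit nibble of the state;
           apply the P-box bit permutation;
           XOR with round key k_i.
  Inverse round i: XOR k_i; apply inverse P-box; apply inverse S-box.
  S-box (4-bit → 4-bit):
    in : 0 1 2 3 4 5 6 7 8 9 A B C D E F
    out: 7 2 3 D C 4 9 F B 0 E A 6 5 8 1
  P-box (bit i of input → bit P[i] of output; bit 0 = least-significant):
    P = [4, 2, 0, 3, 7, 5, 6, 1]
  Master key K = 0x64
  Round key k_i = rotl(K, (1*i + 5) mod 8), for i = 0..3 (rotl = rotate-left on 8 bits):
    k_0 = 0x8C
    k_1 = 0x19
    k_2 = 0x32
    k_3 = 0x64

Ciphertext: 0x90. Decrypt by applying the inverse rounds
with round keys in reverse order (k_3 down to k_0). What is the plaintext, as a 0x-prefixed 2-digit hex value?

0xCA

s_0 = ciphertext = 0x90
s_1 = InvRound(s_0, k_3) = 0x02
s_2 = InvRound(s_1, k_2) = 0x1F
s_3 = InvRound(s_2, k_1) = 0xE1
s_4 = InvRound(s_3, k_0) = 0xCA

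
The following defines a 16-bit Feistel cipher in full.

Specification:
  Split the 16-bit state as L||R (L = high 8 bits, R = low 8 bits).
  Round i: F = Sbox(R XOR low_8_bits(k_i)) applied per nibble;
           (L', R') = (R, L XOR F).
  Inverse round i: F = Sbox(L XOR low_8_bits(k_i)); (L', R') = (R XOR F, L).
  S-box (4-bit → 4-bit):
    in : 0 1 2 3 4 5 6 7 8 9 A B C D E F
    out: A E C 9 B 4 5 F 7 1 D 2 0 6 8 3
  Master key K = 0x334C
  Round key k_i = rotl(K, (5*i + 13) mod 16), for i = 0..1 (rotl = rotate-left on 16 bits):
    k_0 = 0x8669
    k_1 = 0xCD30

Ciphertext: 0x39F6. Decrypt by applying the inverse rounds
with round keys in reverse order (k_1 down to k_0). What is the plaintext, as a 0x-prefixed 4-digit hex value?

0xA157

s_0 = ciphertext = 0x39F6
s_1 = InvRound(s_0, k_1) = 0x5739
s_2 = InvRound(s_1, k_0) = 0xA157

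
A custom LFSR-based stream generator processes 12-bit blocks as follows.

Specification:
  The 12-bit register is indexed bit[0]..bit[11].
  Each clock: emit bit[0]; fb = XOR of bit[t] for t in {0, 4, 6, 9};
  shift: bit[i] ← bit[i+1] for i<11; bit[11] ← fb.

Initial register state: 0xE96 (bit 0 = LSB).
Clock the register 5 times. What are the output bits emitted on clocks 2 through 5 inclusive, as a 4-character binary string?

1101

reg_0 = 0xE96
clock 1: out=0, reg = 0x74B
clock 2: out=1, reg = 0xBA5
clock 3: out=1, reg = 0x5D2
clock 4: out=0, reg = 0x2E9
clock 5: out=1, reg = 0x974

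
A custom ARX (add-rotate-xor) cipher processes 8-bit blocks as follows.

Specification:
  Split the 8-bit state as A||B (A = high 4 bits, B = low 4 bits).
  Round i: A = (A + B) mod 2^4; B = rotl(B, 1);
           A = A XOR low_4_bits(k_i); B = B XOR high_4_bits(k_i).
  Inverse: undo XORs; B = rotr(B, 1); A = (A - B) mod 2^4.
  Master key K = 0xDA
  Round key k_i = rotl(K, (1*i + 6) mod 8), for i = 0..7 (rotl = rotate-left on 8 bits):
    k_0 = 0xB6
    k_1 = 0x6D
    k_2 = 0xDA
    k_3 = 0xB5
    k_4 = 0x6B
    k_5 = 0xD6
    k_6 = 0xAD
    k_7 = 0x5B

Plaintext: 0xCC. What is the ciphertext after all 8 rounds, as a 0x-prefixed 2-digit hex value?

s_0 = plaintext = 0xCC
s_1 = Round(s_0, k_0) = 0xE2
s_2 = Round(s_1, k_1) = 0xD2
s_3 = Round(s_2, k_2) = 0x59
s_4 = Round(s_3, k_3) = 0xB8
s_5 = Round(s_4, k_4) = 0x87
s_6 = Round(s_5, k_5) = 0x93
s_7 = Round(s_6, k_6) = 0x1C
s_8 = Round(s_7, k_7) = 0x6C

0x6C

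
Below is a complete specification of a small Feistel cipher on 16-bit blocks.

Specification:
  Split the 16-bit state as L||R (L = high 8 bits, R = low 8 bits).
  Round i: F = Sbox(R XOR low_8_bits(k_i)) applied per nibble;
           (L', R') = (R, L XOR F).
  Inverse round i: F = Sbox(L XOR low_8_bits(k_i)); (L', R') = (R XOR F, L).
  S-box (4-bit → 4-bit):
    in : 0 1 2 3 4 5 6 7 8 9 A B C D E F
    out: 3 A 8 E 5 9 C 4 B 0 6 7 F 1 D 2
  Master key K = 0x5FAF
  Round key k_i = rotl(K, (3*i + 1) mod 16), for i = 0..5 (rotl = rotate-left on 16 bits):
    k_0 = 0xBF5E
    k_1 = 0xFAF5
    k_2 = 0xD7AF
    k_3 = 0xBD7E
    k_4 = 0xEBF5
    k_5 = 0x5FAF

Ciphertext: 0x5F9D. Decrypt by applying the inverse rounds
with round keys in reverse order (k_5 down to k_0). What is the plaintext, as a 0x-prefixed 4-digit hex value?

0x573D

s_0 = ciphertext = 0x5F9D
s_1 = InvRound(s_0, k_5) = 0xBE5F
s_2 = InvRound(s_1, k_4) = 0x08BE
s_3 = InvRound(s_2, k_3) = 0xF208
s_4 = InvRound(s_3, k_2) = 0x99F2
s_5 = InvRound(s_4, k_1) = 0x3D99
s_6 = InvRound(s_5, k_0) = 0x573D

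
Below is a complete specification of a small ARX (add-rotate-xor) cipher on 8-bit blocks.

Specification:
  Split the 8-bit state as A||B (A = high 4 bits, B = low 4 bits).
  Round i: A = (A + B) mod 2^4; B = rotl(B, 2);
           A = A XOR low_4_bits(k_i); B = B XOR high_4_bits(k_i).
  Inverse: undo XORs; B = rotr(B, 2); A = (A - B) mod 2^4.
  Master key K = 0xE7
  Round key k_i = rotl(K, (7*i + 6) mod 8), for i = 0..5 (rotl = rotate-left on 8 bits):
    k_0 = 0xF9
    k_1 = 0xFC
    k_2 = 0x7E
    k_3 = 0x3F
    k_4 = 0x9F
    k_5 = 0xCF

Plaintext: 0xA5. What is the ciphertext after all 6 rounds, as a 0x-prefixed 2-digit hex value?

0x21

s_0 = plaintext = 0xA5
s_1 = Round(s_0, k_0) = 0x6A
s_2 = Round(s_1, k_1) = 0xC5
s_3 = Round(s_2, k_2) = 0xF2
s_4 = Round(s_3, k_3) = 0xEB
s_5 = Round(s_4, k_4) = 0x67
s_6 = Round(s_5, k_5) = 0x21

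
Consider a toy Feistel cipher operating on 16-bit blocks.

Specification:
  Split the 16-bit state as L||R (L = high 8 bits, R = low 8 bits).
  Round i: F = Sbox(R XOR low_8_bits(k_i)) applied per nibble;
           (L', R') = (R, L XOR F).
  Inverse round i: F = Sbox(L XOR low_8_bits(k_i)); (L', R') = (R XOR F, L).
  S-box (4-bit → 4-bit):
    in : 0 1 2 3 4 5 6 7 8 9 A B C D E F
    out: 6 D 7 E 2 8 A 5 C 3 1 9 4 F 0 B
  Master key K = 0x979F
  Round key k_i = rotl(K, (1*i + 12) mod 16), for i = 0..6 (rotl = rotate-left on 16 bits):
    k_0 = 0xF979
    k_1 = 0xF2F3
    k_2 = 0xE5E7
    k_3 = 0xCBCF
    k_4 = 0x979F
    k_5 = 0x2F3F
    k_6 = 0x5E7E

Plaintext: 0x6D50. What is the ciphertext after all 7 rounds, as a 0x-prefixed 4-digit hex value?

0xEABB

s_0 = plaintext = 0x6D50
s_1 = Round(s_0, k_0) = 0x501E
s_2 = Round(s_1, k_1) = 0x1E5F
s_3 = Round(s_2, k_2) = 0x5F82
s_4 = Round(s_3, k_3) = 0x8270
s_5 = Round(s_4, k_4) = 0x7089
s_6 = Round(s_5, k_5) = 0x89EA
s_7 = Round(s_6, k_6) = 0xEABB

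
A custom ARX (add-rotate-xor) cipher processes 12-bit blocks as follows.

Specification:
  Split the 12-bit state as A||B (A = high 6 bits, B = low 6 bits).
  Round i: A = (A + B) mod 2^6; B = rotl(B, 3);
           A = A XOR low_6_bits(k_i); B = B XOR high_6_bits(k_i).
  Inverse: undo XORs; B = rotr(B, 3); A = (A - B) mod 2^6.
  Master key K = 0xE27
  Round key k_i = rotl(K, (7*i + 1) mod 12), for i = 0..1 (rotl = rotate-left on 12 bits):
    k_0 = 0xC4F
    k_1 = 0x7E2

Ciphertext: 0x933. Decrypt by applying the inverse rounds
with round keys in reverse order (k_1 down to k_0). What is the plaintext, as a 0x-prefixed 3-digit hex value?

s_0 = ciphertext = 0x933
s_1 = InvRound(s_0, k_1) = 0x865
s_2 = InvRound(s_1, k_0) = 0x322

0x322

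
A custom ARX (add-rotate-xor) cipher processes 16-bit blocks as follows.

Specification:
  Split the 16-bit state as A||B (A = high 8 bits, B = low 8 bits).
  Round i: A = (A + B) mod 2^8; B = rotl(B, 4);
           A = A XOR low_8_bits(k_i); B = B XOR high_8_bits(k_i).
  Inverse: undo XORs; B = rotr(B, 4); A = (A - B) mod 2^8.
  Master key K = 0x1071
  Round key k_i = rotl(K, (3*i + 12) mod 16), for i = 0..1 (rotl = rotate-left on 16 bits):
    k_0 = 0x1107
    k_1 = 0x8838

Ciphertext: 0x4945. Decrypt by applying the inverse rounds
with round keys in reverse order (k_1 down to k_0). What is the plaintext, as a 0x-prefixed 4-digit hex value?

0xB6DC

s_0 = ciphertext = 0x4945
s_1 = InvRound(s_0, k_1) = 0x95DC
s_2 = InvRound(s_1, k_0) = 0xB6DC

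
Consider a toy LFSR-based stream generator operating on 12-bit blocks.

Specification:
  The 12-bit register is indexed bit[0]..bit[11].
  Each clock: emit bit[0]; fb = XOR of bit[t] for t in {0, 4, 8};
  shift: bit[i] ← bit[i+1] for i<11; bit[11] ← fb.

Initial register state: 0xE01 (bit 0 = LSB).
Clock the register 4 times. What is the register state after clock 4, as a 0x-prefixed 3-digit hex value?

0xFE0

reg_0 = 0xE01
clock 1: out=1, reg = 0xF00
clock 2: out=0, reg = 0xF80
clock 3: out=0, reg = 0xFC0
clock 4: out=0, reg = 0xFE0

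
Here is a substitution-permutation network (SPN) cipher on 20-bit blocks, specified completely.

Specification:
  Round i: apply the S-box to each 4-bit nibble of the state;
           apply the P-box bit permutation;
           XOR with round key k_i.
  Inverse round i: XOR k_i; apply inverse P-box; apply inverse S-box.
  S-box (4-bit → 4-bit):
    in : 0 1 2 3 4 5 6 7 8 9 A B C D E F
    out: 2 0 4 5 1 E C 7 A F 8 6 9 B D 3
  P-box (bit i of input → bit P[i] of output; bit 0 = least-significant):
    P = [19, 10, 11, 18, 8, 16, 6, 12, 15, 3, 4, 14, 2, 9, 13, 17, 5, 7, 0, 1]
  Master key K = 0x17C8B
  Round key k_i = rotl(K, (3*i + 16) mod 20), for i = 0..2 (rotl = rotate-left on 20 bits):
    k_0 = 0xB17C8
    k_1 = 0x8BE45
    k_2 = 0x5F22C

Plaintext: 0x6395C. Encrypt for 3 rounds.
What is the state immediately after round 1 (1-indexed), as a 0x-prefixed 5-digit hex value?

s_0 = plaintext = 0x6395C
s_1 = Round(s_0, k_0) = 0x6E797
s_2 = Round(s_1, k_1) = 0x3031A
s_3 = Round(s_2, k_2) = 0x1701D

0x6E797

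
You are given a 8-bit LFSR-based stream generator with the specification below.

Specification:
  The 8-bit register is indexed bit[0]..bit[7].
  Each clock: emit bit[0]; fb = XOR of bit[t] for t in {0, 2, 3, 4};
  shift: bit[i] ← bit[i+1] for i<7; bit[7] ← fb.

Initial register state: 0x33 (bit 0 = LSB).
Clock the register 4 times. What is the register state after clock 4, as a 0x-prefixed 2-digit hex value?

reg_0 = 0x33
clock 1: out=1, reg = 0x19
clock 2: out=1, reg = 0x8C
clock 3: out=0, reg = 0x46
clock 4: out=0, reg = 0xA3

0xA3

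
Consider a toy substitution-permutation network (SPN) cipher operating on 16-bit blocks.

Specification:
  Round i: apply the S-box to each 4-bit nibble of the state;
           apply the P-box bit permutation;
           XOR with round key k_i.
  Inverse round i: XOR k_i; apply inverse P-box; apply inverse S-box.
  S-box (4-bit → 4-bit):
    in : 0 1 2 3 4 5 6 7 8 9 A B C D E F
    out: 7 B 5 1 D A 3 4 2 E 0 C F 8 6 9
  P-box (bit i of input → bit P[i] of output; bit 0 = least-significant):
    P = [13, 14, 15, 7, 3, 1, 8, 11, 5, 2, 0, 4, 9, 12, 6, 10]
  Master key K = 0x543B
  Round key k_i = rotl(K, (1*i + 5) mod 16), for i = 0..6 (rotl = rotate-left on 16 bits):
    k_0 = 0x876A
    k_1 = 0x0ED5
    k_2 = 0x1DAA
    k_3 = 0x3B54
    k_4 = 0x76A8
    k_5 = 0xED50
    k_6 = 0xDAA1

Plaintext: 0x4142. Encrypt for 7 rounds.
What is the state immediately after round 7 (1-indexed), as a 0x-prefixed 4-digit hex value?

0xE407

s_0 = plaintext = 0x4142
s_1 = Round(s_0, k_0) = 0x2816
s_2 = Round(s_1, k_1) = 0x649B
s_3 = Round(s_2, k_2) = 0x8619
s_4 = Round(s_3, k_3) = 0xE3FA
s_5 = Round(s_4, k_4) = 0x6EC0
s_6 = Round(s_5, k_5) = 0x165F
s_7 = Round(s_6, k_6) = 0xE407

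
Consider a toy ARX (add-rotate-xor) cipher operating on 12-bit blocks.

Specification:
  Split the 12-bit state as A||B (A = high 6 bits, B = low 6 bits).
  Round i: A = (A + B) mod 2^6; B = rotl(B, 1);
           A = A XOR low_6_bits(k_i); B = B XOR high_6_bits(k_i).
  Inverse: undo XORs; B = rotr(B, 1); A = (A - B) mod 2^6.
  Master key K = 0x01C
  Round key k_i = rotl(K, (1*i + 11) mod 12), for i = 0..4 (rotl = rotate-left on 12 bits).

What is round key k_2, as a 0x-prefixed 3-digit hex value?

K = 0x01C
k_0 = rotl(K, (1*0+11) mod 12) = rotl(K, 11) = 0x00E
k_1 = rotl(K, (1*1+11) mod 12) = rotl(K, 0) = 0x01C
k_2 = rotl(K, (1*2+11) mod 12) = rotl(K, 1) = 0x038

0x038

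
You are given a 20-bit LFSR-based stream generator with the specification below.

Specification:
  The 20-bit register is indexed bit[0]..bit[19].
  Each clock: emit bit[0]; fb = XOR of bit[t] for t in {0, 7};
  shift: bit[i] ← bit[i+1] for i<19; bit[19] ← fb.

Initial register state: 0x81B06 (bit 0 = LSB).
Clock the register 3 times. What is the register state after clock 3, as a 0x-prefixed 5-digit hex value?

0x10360

reg_0 = 0x81B06
clock 1: out=0, reg = 0x40D83
clock 2: out=1, reg = 0x206C1
clock 3: out=1, reg = 0x10360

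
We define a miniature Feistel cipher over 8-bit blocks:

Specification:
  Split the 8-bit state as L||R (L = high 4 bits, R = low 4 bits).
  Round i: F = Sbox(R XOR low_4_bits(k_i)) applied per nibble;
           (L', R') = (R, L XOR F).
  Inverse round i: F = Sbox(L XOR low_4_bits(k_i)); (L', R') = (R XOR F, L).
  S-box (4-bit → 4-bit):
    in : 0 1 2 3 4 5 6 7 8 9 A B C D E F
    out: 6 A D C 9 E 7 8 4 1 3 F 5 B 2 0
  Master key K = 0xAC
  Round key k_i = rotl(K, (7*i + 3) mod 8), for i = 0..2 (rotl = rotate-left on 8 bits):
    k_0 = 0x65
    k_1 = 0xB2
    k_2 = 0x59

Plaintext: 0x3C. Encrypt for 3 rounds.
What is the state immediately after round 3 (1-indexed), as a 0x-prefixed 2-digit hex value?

0xAE

s_0 = plaintext = 0x3C
s_1 = Round(s_0, k_0) = 0xC2
s_2 = Round(s_1, k_1) = 0x2A
s_3 = Round(s_2, k_2) = 0xAE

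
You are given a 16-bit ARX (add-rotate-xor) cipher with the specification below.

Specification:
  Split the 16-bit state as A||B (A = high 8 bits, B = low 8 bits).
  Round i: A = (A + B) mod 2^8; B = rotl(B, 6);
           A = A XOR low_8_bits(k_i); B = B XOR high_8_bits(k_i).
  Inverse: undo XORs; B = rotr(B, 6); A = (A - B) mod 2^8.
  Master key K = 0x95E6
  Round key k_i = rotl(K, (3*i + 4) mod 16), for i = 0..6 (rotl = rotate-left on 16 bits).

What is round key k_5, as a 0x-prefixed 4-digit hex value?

K = 0x95E6
k_0 = rotl(K, (3*0+4) mod 16) = rotl(K, 4) = 0x5E69
k_1 = rotl(K, (3*1+4) mod 16) = rotl(K, 7) = 0xF34A
k_2 = rotl(K, (3*2+4) mod 16) = rotl(K, 10) = 0x9A57
k_3 = rotl(K, (3*3+4) mod 16) = rotl(K, 13) = 0xD2BC
k_4 = rotl(K, (3*4+4) mod 16) = rotl(K, 0) = 0x95E6
k_5 = rotl(K, (3*5+4) mod 16) = rotl(K, 3) = 0xAF34

0xAF34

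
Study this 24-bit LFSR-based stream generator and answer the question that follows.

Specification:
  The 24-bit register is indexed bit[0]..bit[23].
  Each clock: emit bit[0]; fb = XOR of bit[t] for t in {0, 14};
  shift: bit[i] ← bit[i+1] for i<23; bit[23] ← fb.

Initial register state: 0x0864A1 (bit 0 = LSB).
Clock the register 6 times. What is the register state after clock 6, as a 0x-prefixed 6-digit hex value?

0x002192

reg_0 = 0x0864A1
clock 1: out=1, reg = 0x043250
clock 2: out=0, reg = 0x021928
clock 3: out=0, reg = 0x010C94
clock 4: out=0, reg = 0x00864A
clock 5: out=0, reg = 0x004325
clock 6: out=1, reg = 0x002192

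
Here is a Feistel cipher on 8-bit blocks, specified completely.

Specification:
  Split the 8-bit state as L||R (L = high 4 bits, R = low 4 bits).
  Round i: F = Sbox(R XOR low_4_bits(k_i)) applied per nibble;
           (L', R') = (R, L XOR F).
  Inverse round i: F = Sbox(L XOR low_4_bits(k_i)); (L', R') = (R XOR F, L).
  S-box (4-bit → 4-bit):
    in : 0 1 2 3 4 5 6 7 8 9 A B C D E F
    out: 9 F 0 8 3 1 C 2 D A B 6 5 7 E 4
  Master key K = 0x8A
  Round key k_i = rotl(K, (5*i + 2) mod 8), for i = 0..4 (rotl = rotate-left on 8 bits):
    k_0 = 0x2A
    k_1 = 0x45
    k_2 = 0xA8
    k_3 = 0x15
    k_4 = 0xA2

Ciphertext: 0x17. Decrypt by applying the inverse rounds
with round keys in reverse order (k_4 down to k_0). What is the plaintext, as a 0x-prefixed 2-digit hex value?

s_0 = ciphertext = 0x17
s_1 = InvRound(s_0, k_4) = 0xF1
s_2 = InvRound(s_1, k_3) = 0xAF
s_3 = InvRound(s_2, k_2) = 0xFA
s_4 = InvRound(s_3, k_1) = 0x1F
s_5 = InvRound(s_4, k_0) = 0x91

0x91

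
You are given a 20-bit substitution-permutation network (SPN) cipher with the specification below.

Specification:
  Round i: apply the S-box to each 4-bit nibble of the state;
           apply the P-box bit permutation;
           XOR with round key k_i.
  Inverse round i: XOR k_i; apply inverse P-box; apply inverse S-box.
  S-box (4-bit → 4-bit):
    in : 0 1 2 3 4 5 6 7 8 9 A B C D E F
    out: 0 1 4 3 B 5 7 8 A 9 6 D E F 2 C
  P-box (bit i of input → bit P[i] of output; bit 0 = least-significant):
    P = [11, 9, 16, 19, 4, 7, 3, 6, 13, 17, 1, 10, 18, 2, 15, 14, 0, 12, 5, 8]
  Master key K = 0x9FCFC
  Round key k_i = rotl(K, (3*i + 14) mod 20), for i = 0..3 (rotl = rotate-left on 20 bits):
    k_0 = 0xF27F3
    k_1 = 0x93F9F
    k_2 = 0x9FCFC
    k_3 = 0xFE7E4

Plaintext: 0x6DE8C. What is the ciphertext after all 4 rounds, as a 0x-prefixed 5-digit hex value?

0xEF075

s_0 = plaintext = 0x6DE8C
s_1 = Round(s_0, k_0) = 0x0F516
s_2 = Round(s_1, k_1) = 0x8D58D
s_3 = Round(s_2, k_2) = 0x4073A
s_4 = Round(s_3, k_3) = 0xEF075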